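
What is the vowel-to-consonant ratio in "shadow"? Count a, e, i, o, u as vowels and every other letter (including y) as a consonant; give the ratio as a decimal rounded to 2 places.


Word: "shadow"
Vowels (a,e,i,o,u): 2
Consonants: 4
Ratio = 2/4
= 0.50


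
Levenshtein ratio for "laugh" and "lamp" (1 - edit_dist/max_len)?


Word 1: "laugh" (length 5)
Word 2: "lamp" (length 4)
One optimal edit sequence:
  1. keep 'l'
  2. keep 'a'
  3. delete 'u'  (+1)
  4. substitute 'g' -> 'm'  (+1)
  5. substitute 'h' -> 'p'  (+1)
Edit distance = 3
Max length = max(5, 4) = 5
Similarity = 1 - 3/5
= 0.4000


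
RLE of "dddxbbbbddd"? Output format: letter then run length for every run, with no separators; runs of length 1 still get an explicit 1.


String: "dddxbbbbddd"
Scanning for consecutive runs:
  'd' x 3
  'x' x 1
  'b' x 4
  'd' x 3
RLE = "d3x1b4d3"


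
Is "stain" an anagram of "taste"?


Word 1: "taste" → sorted: aestt
Word 2: "stain" → sorted: ainst
Same letters? aestt != ainst
Anagram = No


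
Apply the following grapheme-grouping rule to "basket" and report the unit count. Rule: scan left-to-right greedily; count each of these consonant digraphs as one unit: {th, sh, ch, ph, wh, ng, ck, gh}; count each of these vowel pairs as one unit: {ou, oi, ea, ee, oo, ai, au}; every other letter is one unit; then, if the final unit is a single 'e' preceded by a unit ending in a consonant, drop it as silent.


Word: "basket" (6 letters)
Left-to-right scan:
  (1) 'b' (letter)
  (2) 'a' (letter)
  (3) 's' (letter)
  (4) 'k' (letter)
  (5) 'e' (letter)
  (6) 't' (letter)
Units from scan: 6
Sound units = 6 units


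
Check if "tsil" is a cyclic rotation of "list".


Word: "list", Candidate: "tsil"
Method: check if candidate is substring of word+word
"listlist" contains "tsil"? No
Is rotation = No


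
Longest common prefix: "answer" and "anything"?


Word 1: "answer"
Word 2: "anything"
Comparing from start:
  Pos 0: 'a' == 'a'
  Pos 1: 'n' == 'n'
  Pos 2: 's' != 'y' (stop)
LCP = "an" (length 2)


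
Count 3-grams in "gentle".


Word: "gentle" (length 6)
Number of 3-grams = length - 3 + 1 = 6 - 3 + 1
= 4


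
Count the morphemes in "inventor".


Word: "inventor"
Morphemes: invent + -or
Each morpheme carries meaning
= 2 morphemes


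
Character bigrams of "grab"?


Word: "grab" (length 4)
Number of bigrams = 4 - 2 + 1 = 3
  Position 0: "gr"
  Position 1: "ra"
  Position 2: "ab"
Bigrams = "gr", "ra", "ab"


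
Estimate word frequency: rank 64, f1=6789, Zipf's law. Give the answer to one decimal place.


Zipf's law: f(r) = f(1) / r
f(1) = 6789
f(64) = 6789 / 64
= 106.1 occurrences


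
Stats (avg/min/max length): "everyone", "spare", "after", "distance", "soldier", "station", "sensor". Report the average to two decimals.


Lengths: "everyone"=8, "spare"=5, "after"=5, "distance"=8, "soldier"=7, "station"=7, "sensor"=6
Sum = 46, Count = 7
Average = 46/7 = 6.57
= avg=6.57, min=5, max=8


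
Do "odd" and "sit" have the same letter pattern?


Pattern of "odd": [0, 1, 1]
Pattern of "sit": [0, 1, 2]
Patterns do not match
Same pattern = No


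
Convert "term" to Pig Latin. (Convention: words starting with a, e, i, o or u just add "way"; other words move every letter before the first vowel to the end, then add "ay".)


Word: "term"
Starts with consonant(s) → move to end, add 'ay'
Consonant cluster: "t"
Pig Latin = "ermtay"


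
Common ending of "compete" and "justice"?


Word 1: "compete"
Word 2: "justice"
Comparing from end:
  Pos -1: 'e' == 'e'
  Pos -2: 't' != 'c' (stop)
LCS = "e" (length 1)


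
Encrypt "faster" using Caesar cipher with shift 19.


Word: "faster"
Shift: 19
Each letter → (letter + shift) mod 26:
  'f' (5) + 19 = 24 → 'y'
  'a' (0) + 19 = 19 → 't'
  's' (18) + 19 = 11 → 'l'
  't' (19) + 19 = 12 → 'm'
  'e' (4) + 19 = 23 → 'x'
  'r' (17) + 19 = 10 → 'k'
Result = "ytlmxk"


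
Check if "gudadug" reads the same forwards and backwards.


Word: "gudadug"
Reversed: "gudadug"
Forward == Backward? gudadug == gudadug
Palindrome = Yes


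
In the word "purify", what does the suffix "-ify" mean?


Suffix: -ify
As in: purify -> pure + -ify, with a spelling change
Meaning = to make


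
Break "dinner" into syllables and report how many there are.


Word: "dinner"
Syllable breakdown: din | ner
Counting: 2 parts
= 2 syllables


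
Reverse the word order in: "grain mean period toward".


Original: "grain mean period toward"
Words (1..n): grain | mean | period | toward
Reversed (n..1): toward | period | mean | grain
Result = "toward period mean grain"


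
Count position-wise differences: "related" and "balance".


Comparing character by character (same length = 7):
  Pos 0: 'r' vs 'b' !=
  Pos 1: 'e' vs 'a' !=
  Pos 2: 'l' vs 'l' =
  Pos 3: 'a' vs 'a' =
  Pos 4: 't' vs 'n' !=
  Pos 5: 'e' vs 'c' !=
  Pos 6: 'd' vs 'e' !=
Hamming distance = 5


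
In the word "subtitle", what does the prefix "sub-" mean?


Prefix: sub-
Example: subtitle = sub- + title
Meaning = under / below


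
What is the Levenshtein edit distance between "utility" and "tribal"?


Word 1: "utility" (length 7)
Word 2: "tribal" (length 6)
One optimal edit sequence (insert/delete/substitute each cost 1):
  1. delete 'u'  (+1)
  2. keep 't'
  3. substitute 'i' -> 'r'  (+1)
  4. substitute 'l' -> 'i'  (+1)
  5. substitute 'i' -> 'b'  (+1)
  6. substitute 't' -> 'a'  (+1)
  7. substitute 'y' -> 'l'  (+1)
Total edit operations: 6
Edit distance = 6


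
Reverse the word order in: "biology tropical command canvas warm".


Original: "biology tropical command canvas warm"
Words (1..n): biology | tropical | command | canvas | warm
Reversed (n..1): warm | canvas | command | tropical | biology
Result = "warm canvas command tropical biology"


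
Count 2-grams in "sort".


Word: "sort" (length 4)
Number of 2-grams = length - 2 + 1 = 4 - 2 + 1
= 3


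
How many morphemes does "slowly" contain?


Word: "slowly"
Morphemes: slow | -ly
Each morpheme carries meaning
= 2 morphemes


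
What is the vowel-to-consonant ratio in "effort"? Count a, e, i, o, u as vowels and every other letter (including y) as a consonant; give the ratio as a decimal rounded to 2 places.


Word: "effort"
Vowels (a,e,i,o,u): 2
Consonants: 4
Ratio = 2/4
= 0.50


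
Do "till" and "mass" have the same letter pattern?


Pattern of "till": [0, 1, 2, 2]
Pattern of "mass": [0, 1, 2, 2]
Patterns match
Same pattern = Yes


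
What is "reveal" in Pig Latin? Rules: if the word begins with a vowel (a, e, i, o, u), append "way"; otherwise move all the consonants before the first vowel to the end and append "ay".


Word: "reveal"
Starts with consonant(s) → move to end, add 'ay'
Consonant cluster: "r"
Pig Latin = "evealray"


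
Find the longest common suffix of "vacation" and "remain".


Word 1: "vacation"
Word 2: "remain"
Comparing from end:
  Pos -1: 'n' == 'n'
  Pos -2: 'o' != 'i' (stop)
LCS = "n" (length 1)


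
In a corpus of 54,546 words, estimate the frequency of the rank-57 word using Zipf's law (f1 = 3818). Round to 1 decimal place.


Zipf's law: f(r) = f(1) / r
f(1) = 3818
f(57) = 3818 / 57
= 67.0 occurrences


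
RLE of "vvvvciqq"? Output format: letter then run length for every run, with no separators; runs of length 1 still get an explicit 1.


String: "vvvvciqq"
Scanning for consecutive runs:
  'v' x 4
  'c' x 1
  'i' x 1
  'q' x 2
RLE = "v4c1i1q2"


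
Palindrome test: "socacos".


Word: "socacos"
Reversed: "socacos"
Forward == Backward? socacos == socacos
Palindrome = Yes


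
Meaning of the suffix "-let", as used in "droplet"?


Suffix: -let
Example: droplet (drop + -let)
Meaning = small


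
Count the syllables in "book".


Word: "book"
Syllable breakdown: book
Counting: 1 part
= 1 syllable


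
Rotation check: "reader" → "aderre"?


Word: "reader", Candidate: "aderre"
Method: check if candidate is substring of word+word
"readerreader" contains "aderre"? Yes
Is rotation = Yes


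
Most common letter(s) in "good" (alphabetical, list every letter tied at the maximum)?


Word: "good"
Letter counts:
  'd': 1
  'g': 1
  'o': 2
Maximum count = 2
Most frequent = 'o' (2 times each)


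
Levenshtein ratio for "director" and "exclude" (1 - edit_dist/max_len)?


Word 1: "director" (length 8)
Word 2: "exclude" (length 7)
One optimal edit sequence:
  1. delete 'd'  (+1)
  2. substitute 'i' -> 'e'  (+1)
  3. substitute 'r' -> 'x'  (+1)
  4. substitute 'e' -> 'c'  (+1)
  5. substitute 'c' -> 'l'  (+1)
  6. substitute 't' -> 'u'  (+1)
  7. substitute 'o' -> 'd'  (+1)
  8. substitute 'r' -> 'e'  (+1)
Edit distance = 8
Max length = max(8, 7) = 8
Similarity = 1 - 8/8
= 0.0000


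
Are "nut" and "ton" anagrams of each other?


Word 1: "nut" → sorted: ntu
Word 2: "ton" → sorted: not
Same letters? ntu != not
Anagram = No


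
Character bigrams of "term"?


Word: "term" (length 4)
Number of bigrams = 4 - 2 + 1 = 3
  Position 0: "te"
  Position 1: "er"
  Position 2: "rm"
Bigrams = "te", "er", "rm"


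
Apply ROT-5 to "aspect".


Word: "aspect"
Shift: 5
Each letter → (letter + shift) mod 26:
  'a' (0) + 5 = 5 → 'f'
  's' (18) + 5 = 23 → 'x'
  'p' (15) + 5 = 20 → 'u'
  'e' (4) + 5 = 9 → 'j'
  'c' (2) + 5 = 7 → 'h'
  't' (19) + 5 = 24 → 'y'
Result = "fxujhy"


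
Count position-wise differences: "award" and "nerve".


Comparing character by character (same length = 5):
  Pos 0: 'a' vs 'n' !=
  Pos 1: 'w' vs 'e' !=
  Pos 2: 'a' vs 'r' !=
  Pos 3: 'r' vs 'v' !=
  Pos 4: 'd' vs 'e' !=
Hamming distance = 5


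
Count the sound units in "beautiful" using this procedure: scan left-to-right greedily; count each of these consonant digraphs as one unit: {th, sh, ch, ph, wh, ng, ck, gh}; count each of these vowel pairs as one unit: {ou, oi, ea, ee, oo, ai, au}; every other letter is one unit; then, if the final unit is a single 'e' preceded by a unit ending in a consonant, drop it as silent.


Word: "beautiful" (9 letters)
Left-to-right scan:
  (1) 'b' (letter)
  (2) 'ea' (vowel-pair)
  (3) 'u' (letter)
  (4) 't' (letter)
  (5) 'i' (letter)
  (6) 'f' (letter)
  (7) 'u' (letter)
  (8) 'l' (letter)
Units from scan: 8
Sound units = 8 units


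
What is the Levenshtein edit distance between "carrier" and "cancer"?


Word 1: "carrier" (length 7)
Word 2: "cancer" (length 6)
One optimal edit sequence (insert/delete/substitute each cost 1):
  1. keep 'c'
  2. keep 'a'
  3. delete 'r'  (+1)
  4. substitute 'r' -> 'n'  (+1)
  5. substitute 'i' -> 'c'  (+1)
  6. keep 'e'
  7. keep 'r'
Total edit operations: 3
Edit distance = 3


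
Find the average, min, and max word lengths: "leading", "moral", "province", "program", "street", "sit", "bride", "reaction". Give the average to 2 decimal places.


Lengths: "leading"=7, "moral"=5, "province"=8, "program"=7, "street"=6, "sit"=3, "bride"=5, "reaction"=8
Sum = 49, Count = 8
Average = 49/8 = 6.13
= avg=6.13, min=3, max=8


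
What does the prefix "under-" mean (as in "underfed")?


Prefix: under-
Example: underfed = under- + fed
Meaning = insufficient


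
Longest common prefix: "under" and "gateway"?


Word 1: "under"
Word 2: "gateway"
Comparing from start:
  Pos 0: 'u' != 'g' (stop)
LCP = "" (length 0)


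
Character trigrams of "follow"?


Word: "follow" (length 6)
Number of trigrams = 6 - 3 + 1 = 4
  Position 0: "fol"
  Position 1: "oll"
  Position 2: "llo"
  Position 3: "low"
Trigrams = "fol", "oll", "llo", "low"


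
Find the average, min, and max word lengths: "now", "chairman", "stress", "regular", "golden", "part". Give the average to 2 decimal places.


Lengths: "now"=3, "chairman"=8, "stress"=6, "regular"=7, "golden"=6, "part"=4
Sum = 34, Count = 6
Average = 34/6 = 5.67
= avg=5.67, min=3, max=8


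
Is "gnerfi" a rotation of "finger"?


Word: "finger", Candidate: "gnerfi"
Method: check if candidate is substring of word+word
"fingerfinger" contains "gnerfi"? No
Is rotation = No


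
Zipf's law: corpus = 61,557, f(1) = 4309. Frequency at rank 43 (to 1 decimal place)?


Zipf's law: f(r) = f(1) / r
f(1) = 4309
f(43) = 4309 / 43
= 100.2 occurrences


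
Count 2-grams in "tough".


Word: "tough" (length 5)
Number of 2-grams = length - 2 + 1 = 5 - 2 + 1
= 4


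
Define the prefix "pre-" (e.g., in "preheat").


Prefix: pre-
Example: preheat (pre- + heat)
Meaning = before


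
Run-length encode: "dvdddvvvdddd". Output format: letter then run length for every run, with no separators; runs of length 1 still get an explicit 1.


String: "dvdddvvvdddd"
Scanning for consecutive runs:
  'd' x 1
  'v' x 1
  'd' x 3
  'v' x 3
  'd' x 4
RLE = "d1v1d3v3d4"


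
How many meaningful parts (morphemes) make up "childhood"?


Word: "childhood"
Morphemes: child / -hood
Each morpheme carries meaning
= 2 morphemes


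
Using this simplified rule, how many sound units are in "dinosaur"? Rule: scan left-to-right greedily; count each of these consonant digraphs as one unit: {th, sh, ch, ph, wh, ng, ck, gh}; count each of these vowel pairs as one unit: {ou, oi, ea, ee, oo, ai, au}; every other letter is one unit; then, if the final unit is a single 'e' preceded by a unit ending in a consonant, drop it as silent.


Word: "dinosaur" (8 letters)
Left-to-right scan:
  (1) 'd' (letter)
  (2) 'i' (letter)
  (3) 'n' (letter)
  (4) 'o' (letter)
  (5) 's' (letter)
  (6) 'au' (vowel-pair)
  (7) 'r' (letter)
Units from scan: 7
Sound units = 7 units


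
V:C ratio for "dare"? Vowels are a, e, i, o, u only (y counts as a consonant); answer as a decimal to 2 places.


Word: "dare"
Vowels (a,e,i,o,u): 2
Consonants: 2
Ratio = 2/2
= 1.00


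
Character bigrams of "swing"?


Word: "swing" (length 5)
Number of bigrams = 5 - 2 + 1 = 4
  Position 0: "sw"
  Position 1: "wi"
  Position 2: "in"
  Position 3: "ng"
Bigrams = "sw", "wi", "in", "ng"


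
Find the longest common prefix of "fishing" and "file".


Word 1: "fishing"
Word 2: "file"
Comparing from start:
  Pos 0: 'f' == 'f'
  Pos 1: 'i' == 'i'
  Pos 2: 's' != 'l' (stop)
LCP = "fi" (length 2)


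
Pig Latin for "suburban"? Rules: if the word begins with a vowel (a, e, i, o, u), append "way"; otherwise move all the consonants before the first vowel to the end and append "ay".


Word: "suburban"
Starts with consonant(s) → move to end, add 'ay'
Consonant cluster: "s"
Pig Latin = "uburbansay"


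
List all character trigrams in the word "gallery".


Word: "gallery" (length 7)
Number of trigrams = 7 - 3 + 1 = 5
  Position 0: "gal"
  Position 1: "all"
  Position 2: "lle"
  Position 3: "ler"
  Position 4: "ery"
Trigrams = "gal", "all", "lle", "ler", "ery"


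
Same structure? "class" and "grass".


Pattern of "class": [0, 1, 2, 3, 3]
Pattern of "grass": [0, 1, 2, 3, 3]
Patterns match
Same pattern = Yes


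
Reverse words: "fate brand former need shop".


Original: "fate brand former need shop"
Words (1..n): fate | brand | former | need | shop
Reversed (n..1): shop | need | former | brand | fate
Result = "shop need former brand fate"


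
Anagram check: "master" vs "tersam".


Word 1: "master" → sorted: aemrst
Word 2: "tersam" → sorted: aemrst
Same letters? aemrst == aemrst
Anagram = Yes


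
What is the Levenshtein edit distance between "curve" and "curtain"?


Word 1: "curve" (length 5)
Word 2: "curtain" (length 7)
One optimal edit sequence (insert/delete/substitute each cost 1):
  1. keep 'c'
  2. keep 'u'
  3. keep 'r'
  4. insert 't'  (+1)
  5. insert 'a'  (+1)
  6. substitute 'v' -> 'i'  (+1)
  7. substitute 'e' -> 'n'  (+1)
Total edit operations: 4
Edit distance = 4


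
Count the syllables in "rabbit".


Word: "rabbit"
Syllable breakdown: rab-bit
Counting: 2 parts
= 2 syllables


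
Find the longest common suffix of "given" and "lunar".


Word 1: "given"
Word 2: "lunar"
Comparing from end:
  Pos -1: 'n' != 'r' (stop)
LCS = "" (length 0)


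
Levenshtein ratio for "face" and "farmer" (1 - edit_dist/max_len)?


Word 1: "face" (length 4)
Word 2: "farmer" (length 6)
One optimal edit sequence:
  1. keep 'f'
  2. keep 'a'
  3. insert 'r'  (+1)
  4. substitute 'c' -> 'm'  (+1)
  5. keep 'e'
  6. insert 'r'  (+1)
Edit distance = 3
Max length = max(4, 6) = 6
Similarity = 1 - 3/6
= 0.5000


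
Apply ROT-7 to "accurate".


Word: "accurate"
Shift: 7
Each letter → (letter + shift) mod 26:
  'a' (0) + 7 = 7 → 'h'
  'c' (2) + 7 = 9 → 'j'
  'c' (2) + 7 = 9 → 'j'
  'u' (20) + 7 = 1 → 'b'
  'r' (17) + 7 = 24 → 'y'
  'a' (0) + 7 = 7 → 'h'
  't' (19) + 7 = 0 → 'a'
  'e' (4) + 7 = 11 → 'l'
Result = "hjjbyhal"


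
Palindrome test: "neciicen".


Word: "neciicen"
Reversed: "neciicen"
Forward == Backward? neciicen == neciicen
Palindrome = Yes


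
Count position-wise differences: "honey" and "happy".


Comparing character by character (same length = 5):
  Pos 0: 'h' vs 'h' =
  Pos 1: 'o' vs 'a' !=
  Pos 2: 'n' vs 'p' !=
  Pos 3: 'e' vs 'p' !=
  Pos 4: 'y' vs 'y' =
Hamming distance = 3


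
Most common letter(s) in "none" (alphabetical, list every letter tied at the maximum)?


Word: "none"
Letter counts:
  'e': 1
  'n': 2
  'o': 1
Maximum count = 2
Most frequent = 'n' (2 times each)


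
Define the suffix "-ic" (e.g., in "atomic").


Suffix: -ic
As in: atomic -> atom + -ic
Meaning = relating to


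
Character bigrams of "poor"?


Word: "poor" (length 4)
Number of bigrams = 4 - 2 + 1 = 3
  Position 0: "po"
  Position 1: "oo"
  Position 2: "or"
Bigrams = "po", "oo", "or"


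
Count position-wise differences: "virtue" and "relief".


Comparing character by character (same length = 6):
  Pos 0: 'v' vs 'r' !=
  Pos 1: 'i' vs 'e' !=
  Pos 2: 'r' vs 'l' !=
  Pos 3: 't' vs 'i' !=
  Pos 4: 'u' vs 'e' !=
  Pos 5: 'e' vs 'f' !=
Hamming distance = 6


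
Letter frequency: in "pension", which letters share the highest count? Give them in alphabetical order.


Word: "pension"
Letter counts:
  'e': 1
  'i': 1
  'n': 2
  'o': 1
  'p': 1
  's': 1
Maximum count = 2
Most frequent = 'n' (2 times each)


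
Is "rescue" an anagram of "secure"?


Word 1: "secure" → sorted: ceersu
Word 2: "rescue" → sorted: ceersu
Same letters? ceersu == ceersu
Anagram = Yes


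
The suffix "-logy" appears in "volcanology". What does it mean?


Suffix: -logy
Example: volcanology = volcano + -logy
Meaning = study of


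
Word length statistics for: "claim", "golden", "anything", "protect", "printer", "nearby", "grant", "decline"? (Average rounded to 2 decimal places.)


Lengths: "claim"=5, "golden"=6, "anything"=8, "protect"=7, "printer"=7, "nearby"=6, "grant"=5, "decline"=7
Sum = 51, Count = 8
Average = 51/8 = 6.38
= avg=6.38, min=5, max=8


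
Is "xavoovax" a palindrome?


Word: "xavoovax"
Reversed: "xavoovax"
Forward == Backward? xavoovax == xavoovax
Palindrome = Yes


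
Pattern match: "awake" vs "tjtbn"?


Pattern of "awake": [0, 1, 0, 2, 3]
Pattern of "tjtbn": [0, 1, 0, 2, 3]
Patterns match
Same pattern = Yes


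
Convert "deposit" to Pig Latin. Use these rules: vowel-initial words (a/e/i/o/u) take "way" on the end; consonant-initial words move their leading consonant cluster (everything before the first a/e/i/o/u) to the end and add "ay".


Word: "deposit"
Starts with consonant(s) → move to end, add 'ay'
Consonant cluster: "d"
Pig Latin = "epositday"


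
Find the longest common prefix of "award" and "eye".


Word 1: "award"
Word 2: "eye"
Comparing from start:
  Pos 0: 'a' != 'e' (stop)
LCP = "" (length 0)


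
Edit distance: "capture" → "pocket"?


Word 1: "capture" (length 7)
Word 2: "pocket" (length 6)
One optimal edit sequence (insert/delete/substitute each cost 1):
  1. delete 'c'  (+1)
  2. delete 'a'  (+1)
  3. keep 'p'
  4. substitute 't' -> 'o'  (+1)
  5. substitute 'u' -> 'c'  (+1)
  6. substitute 'r' -> 'k'  (+1)
  7. keep 'e'
  8. insert 't'  (+1)
Total edit operations: 6
Edit distance = 6


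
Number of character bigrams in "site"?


Word: "site" (length 4)
Number of 2-grams = length - 2 + 1 = 4 - 2 + 1
= 3


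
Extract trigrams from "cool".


Word: "cool" (length 4)
Number of trigrams = 4 - 3 + 1 = 2
  Position 0: "coo"
  Position 1: "ool"
Trigrams = "coo", "ool"


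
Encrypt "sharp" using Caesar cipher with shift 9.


Word: "sharp"
Shift: 9
Each letter → (letter + shift) mod 26:
  's' (18) + 9 = 1 → 'b'
  'h' (7) + 9 = 16 → 'q'
  'a' (0) + 9 = 9 → 'j'
  'r' (17) + 9 = 0 → 'a'
  'p' (15) + 9 = 24 → 'y'
Result = "bqjay"


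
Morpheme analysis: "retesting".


Word: "retesting"
Morphemes: re- / test / -ing
Each morpheme carries meaning
= 3 morphemes


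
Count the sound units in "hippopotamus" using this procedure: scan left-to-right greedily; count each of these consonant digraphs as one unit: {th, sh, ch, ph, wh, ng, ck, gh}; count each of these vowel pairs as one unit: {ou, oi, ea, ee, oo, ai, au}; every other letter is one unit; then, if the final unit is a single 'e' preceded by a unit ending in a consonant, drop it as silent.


Word: "hippopotamus" (12 letters)
Left-to-right scan:
  [1] 'h' (letter)
  [2] 'i' (letter)
  [3] 'p' (letter)
  [4] 'p' (letter)
  [5] 'o' (letter)
  [6] 'p' (letter)
  [7] 'o' (letter)
  [8] 't' (letter)
  [9] 'a' (letter)
  [10] 'm' (letter)
  [11] 'u' (letter)
  [12] 's' (letter)
Units from scan: 12
Sound units = 12 units


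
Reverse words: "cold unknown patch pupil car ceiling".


Original: "cold unknown patch pupil car ceiling"
Words (1..n): cold | unknown | patch | pupil | car | ceiling
Reversed (n..1): ceiling | car | pupil | patch | unknown | cold
Result = "ceiling car pupil patch unknown cold"


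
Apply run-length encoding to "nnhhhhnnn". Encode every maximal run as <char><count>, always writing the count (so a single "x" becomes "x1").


String: "nnhhhhnnn"
Scanning for consecutive runs:
  'n' x 2
  'h' x 4
  'n' x 3
RLE = "n2h4n3"


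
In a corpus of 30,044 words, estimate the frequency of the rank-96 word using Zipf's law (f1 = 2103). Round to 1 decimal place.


Zipf's law: f(r) = f(1) / r
f(1) = 2103
f(96) = 2103 / 96
= 21.9 occurrences


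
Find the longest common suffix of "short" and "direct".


Word 1: "short"
Word 2: "direct"
Comparing from end:
  Pos -1: 't' == 't'
  Pos -2: 'r' != 'c' (stop)
LCS = "t" (length 1)


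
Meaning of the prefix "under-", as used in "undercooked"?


Prefix: under-
Example: undercooked = under- + cooked
Meaning = insufficient


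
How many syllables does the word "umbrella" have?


Word: "umbrella"
Syllable breakdown: um | brel | la
Counting: 3 parts
= 3 syllables


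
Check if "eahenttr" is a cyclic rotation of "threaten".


Word: "threaten", Candidate: "eahenttr"
Method: check if candidate is substring of word+word
"threatenthreaten" contains "eahenttr"? No
Is rotation = No


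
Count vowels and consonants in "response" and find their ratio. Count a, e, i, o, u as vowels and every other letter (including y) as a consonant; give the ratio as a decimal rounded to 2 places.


Word: "response"
Vowels (a,e,i,o,u): 3
Consonants: 5
Ratio = 3/5
= 0.60


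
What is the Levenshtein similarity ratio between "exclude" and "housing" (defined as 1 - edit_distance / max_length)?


Word 1: "exclude" (length 7)
Word 2: "housing" (length 7)
One optimal edit sequence:
  1. substitute 'e' -> 'h'  (+1)
  2. substitute 'x' -> 'o'  (+1)
  3. substitute 'c' -> 'u'  (+1)
  4. substitute 'l' -> 's'  (+1)
  5. substitute 'u' -> 'i'  (+1)
  6. substitute 'd' -> 'n'  (+1)
  7. substitute 'e' -> 'g'  (+1)
Edit distance = 7
Max length = max(7, 7) = 7
Similarity = 1 - 7/7
= 0.0000


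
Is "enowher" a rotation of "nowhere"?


Word: "nowhere", Candidate: "enowher"
Method: check if candidate is substring of word+word
"nowherenowhere" contains "enowher"? Yes
Is rotation = Yes


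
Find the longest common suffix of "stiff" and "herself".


Word 1: "stiff"
Word 2: "herself"
Comparing from end:
  Pos -1: 'f' == 'f'
  Pos -2: 'f' != 'l' (stop)
LCS = "f" (length 1)


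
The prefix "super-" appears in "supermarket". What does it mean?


Prefix: super-
As in: supermarket -> super- + market
Meaning = above / beyond


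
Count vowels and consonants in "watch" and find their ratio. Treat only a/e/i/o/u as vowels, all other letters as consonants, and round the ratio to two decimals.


Word: "watch"
Vowels (a,e,i,o,u): 1
Consonants: 4
Ratio = 1/4
= 0.25


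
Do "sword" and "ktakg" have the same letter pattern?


Pattern of "sword": [0, 1, 2, 3, 4]
Pattern of "ktakg": [0, 1, 2, 0, 3]
Patterns do not match
Same pattern = No


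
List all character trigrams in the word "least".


Word: "least" (length 5)
Number of trigrams = 5 - 3 + 1 = 3
  Position 0: "lea"
  Position 1: "eas"
  Position 2: "ast"
Trigrams = "lea", "eas", "ast"


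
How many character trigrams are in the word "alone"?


Word: "alone" (length 5)
Number of 3-grams = length - 3 + 1 = 5 - 3 + 1
= 3


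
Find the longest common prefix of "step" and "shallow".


Word 1: "step"
Word 2: "shallow"
Comparing from start:
  Pos 0: 's' == 's'
  Pos 1: 't' != 'h' (stop)
LCP = "s" (length 1)


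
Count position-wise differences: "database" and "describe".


Comparing character by character (same length = 8):
  Pos 0: 'd' vs 'd' =
  Pos 1: 'a' vs 'e' !=
  Pos 2: 't' vs 's' !=
  Pos 3: 'a' vs 'c' !=
  Pos 4: 'b' vs 'r' !=
  Pos 5: 'a' vs 'i' !=
  Pos 6: 's' vs 'b' !=
  Pos 7: 'e' vs 'e' =
Hamming distance = 6


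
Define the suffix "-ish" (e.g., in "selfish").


Suffix: -ish
As in: selfish -> self + -ish
Meaning = somewhat / having the qualities of


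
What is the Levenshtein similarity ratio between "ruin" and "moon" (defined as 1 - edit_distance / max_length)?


Word 1: "ruin" (length 4)
Word 2: "moon" (length 4)
One optimal edit sequence:
  1. substitute 'r' -> 'm'  (+1)
  2. substitute 'u' -> 'o'  (+1)
  3. substitute 'i' -> 'o'  (+1)
  4. keep 'n'
Edit distance = 3
Max length = max(4, 4) = 4
Similarity = 1 - 3/4
= 0.2500


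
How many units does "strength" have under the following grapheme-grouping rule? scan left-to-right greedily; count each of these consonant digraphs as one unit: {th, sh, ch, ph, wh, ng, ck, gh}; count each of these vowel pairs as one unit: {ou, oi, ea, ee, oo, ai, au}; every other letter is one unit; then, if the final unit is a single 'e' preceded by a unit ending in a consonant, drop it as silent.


Word: "strength" (8 letters)
Left-to-right scan:
  [1] 's' (letter)
  [2] 't' (letter)
  [3] 'r' (letter)
  [4] 'e' (letter)
  [5] 'ng' (digraph)
  [6] 'th' (digraph)
Units from scan: 6
Sound units = 6 units


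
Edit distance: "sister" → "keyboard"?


Word 1: "sister" (length 6)
Word 2: "keyboard" (length 8)
One optimal edit sequence (insert/delete/substitute each cost 1):
  1. insert 'k'  (+1)
  2. substitute 's' -> 'e'  (+1)
  3. substitute 'i' -> 'y'  (+1)
  4. substitute 's' -> 'b'  (+1)
  5. substitute 't' -> 'o'  (+1)
  6. substitute 'e' -> 'a'  (+1)
  7. keep 'r'
  8. insert 'd'  (+1)
Total edit operations: 7
Edit distance = 7


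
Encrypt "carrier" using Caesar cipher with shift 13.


Word: "carrier"
Shift: 13
Each letter → (letter + shift) mod 26:
  'c' (2) + 13 = 15 → 'p'
  'a' (0) + 13 = 13 → 'n'
  'r' (17) + 13 = 4 → 'e'
  'r' (17) + 13 = 4 → 'e'
  'i' (8) + 13 = 21 → 'v'
  'e' (4) + 13 = 17 → 'r'
  'r' (17) + 13 = 4 → 'e'
Result = "pneevre"


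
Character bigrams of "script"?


Word: "script" (length 6)
Number of bigrams = 6 - 2 + 1 = 5
  Position 0: "sc"
  Position 1: "cr"
  Position 2: "ri"
  Position 3: "ip"
  Position 4: "pt"
Bigrams = "sc", "cr", "ri", "ip", "pt"


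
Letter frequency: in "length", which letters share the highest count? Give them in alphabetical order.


Word: "length"
Letter counts:
  'e': 1
  'g': 1
  'h': 1
  'l': 1
  'n': 1
  't': 1
Maximum count = 1
Most frequent = 'e', 'g', 'h', 'l', 'n', 't' (1 time each)


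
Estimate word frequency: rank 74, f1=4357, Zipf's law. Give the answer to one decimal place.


Zipf's law: f(r) = f(1) / r
f(1) = 4357
f(74) = 4357 / 74
= 58.9 occurrences


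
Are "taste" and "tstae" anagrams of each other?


Word 1: "taste" → sorted: aestt
Word 2: "tstae" → sorted: aestt
Same letters? aestt == aestt
Anagram = Yes


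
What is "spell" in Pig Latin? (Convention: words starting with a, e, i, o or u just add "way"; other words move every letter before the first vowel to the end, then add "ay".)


Word: "spell"
Starts with consonant(s) → move to end, add 'ay'
Consonant cluster: "sp"
Pig Latin = "ellspay"


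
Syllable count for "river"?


Word: "river"
Syllable breakdown: riv | er
Counting: 2 parts
= 2 syllables


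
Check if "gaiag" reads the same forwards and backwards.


Word: "gaiag"
Reversed: "gaiag"
Forward == Backward? gaiag == gaiag
Palindrome = Yes


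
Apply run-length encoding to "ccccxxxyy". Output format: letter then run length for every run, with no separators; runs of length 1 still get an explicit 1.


String: "ccccxxxyy"
Scanning for consecutive runs:
  'c' x 4
  'x' x 3
  'y' x 2
RLE = "c4x3y2"


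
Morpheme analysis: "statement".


Word: "statement"
Morphemes: state | -ment
Each morpheme carries meaning
= 2 morphemes


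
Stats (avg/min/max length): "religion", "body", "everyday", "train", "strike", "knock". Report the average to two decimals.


Lengths: "religion"=8, "body"=4, "everyday"=8, "train"=5, "strike"=6, "knock"=5
Sum = 36, Count = 6
Average = 36/6 = 6.00
= avg=6.00, min=4, max=8


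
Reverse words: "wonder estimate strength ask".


Original: "wonder estimate strength ask"
Words (1..n): wonder | estimate | strength | ask
Reversed (n..1): ask | strength | estimate | wonder
Result = "ask strength estimate wonder"


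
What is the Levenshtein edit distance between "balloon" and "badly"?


Word 1: "balloon" (length 7)
Word 2: "badly" (length 5)
One optimal edit sequence (insert/delete/substitute each cost 1):
  1. keep 'b'
  2. keep 'a'
  3. substitute 'l' -> 'd'  (+1)
  4. keep 'l'
  5. delete 'o'  (+1)
  6. delete 'o'  (+1)
  7. substitute 'n' -> 'y'  (+1)
Total edit operations: 4
Edit distance = 4


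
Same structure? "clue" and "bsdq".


Pattern of "clue": [0, 1, 2, 3]
Pattern of "bsdq": [0, 1, 2, 3]
Patterns match
Same pattern = Yes


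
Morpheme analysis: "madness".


Word: "madness"
Morphemes: mad | -ness
Each morpheme carries meaning
= 2 morphemes


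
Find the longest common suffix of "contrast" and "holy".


Word 1: "contrast"
Word 2: "holy"
Comparing from end:
  Pos -1: 't' != 'y' (stop)
LCS = "" (length 0)


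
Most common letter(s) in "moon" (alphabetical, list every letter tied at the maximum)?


Word: "moon"
Letter counts:
  'm': 1
  'n': 1
  'o': 2
Maximum count = 2
Most frequent = 'o' (2 times each)


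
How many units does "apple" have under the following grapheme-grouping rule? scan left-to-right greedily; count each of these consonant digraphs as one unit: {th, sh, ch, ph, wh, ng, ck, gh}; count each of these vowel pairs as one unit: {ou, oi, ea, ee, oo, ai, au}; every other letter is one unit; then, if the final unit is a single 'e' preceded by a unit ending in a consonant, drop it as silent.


Word: "apple" (5 letters)
Left-to-right scan:
  (1) 'a' (letter)
  (2) 'p' (letter)
  (3) 'p' (letter)
  (4) 'l' (letter)
  (5) 'e' (letter)
Units from scan: 5
Final unit is 'e' after a consonant -> drop as silent (-1)
Sound units = 4 units


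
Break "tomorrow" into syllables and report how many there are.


Word: "tomorrow"
Syllable breakdown: to | mor | row
Counting: 3 parts
= 3 syllables


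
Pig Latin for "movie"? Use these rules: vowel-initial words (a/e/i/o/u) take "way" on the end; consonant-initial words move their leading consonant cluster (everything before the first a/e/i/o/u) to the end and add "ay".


Word: "movie"
Starts with consonant(s) → move to end, add 'ay'
Consonant cluster: "m"
Pig Latin = "oviemay"


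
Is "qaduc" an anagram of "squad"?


Word 1: "squad" → sorted: adqsu
Word 2: "qaduc" → sorted: acdqu
Same letters? adqsu != acdqu
Anagram = No


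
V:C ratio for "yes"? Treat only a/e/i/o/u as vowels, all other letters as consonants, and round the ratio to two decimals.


Word: "yes"
Vowels (a,e,i,o,u): 1
Consonants: 2
Ratio = 1/2
= 0.50


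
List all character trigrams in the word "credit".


Word: "credit" (length 6)
Number of trigrams = 6 - 3 + 1 = 4
  Position 0: "cre"
  Position 1: "red"
  Position 2: "edi"
  Position 3: "dit"
Trigrams = "cre", "red", "edi", "dit"


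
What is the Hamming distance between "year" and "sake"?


Comparing character by character (same length = 4):
  Pos 0: 'y' vs 's' !=
  Pos 1: 'e' vs 'a' !=
  Pos 2: 'a' vs 'k' !=
  Pos 3: 'r' vs 'e' !=
Hamming distance = 4


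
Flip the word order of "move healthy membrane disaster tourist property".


Original: "move healthy membrane disaster tourist property"
Words (1..n): move | healthy | membrane | disaster | tourist | property
Reversed (n..1): property | tourist | disaster | membrane | healthy | move
Result = "property tourist disaster membrane healthy move"


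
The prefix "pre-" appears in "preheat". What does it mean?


Prefix: pre-
Example: preheat = pre- + heat
Meaning = before


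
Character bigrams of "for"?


Word: "for" (length 3)
Number of bigrams = 3 - 2 + 1 = 2
  Position 0: "fo"
  Position 1: "or"
Bigrams = "fo", "or"


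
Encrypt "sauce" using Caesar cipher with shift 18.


Word: "sauce"
Shift: 18
Each letter → (letter + shift) mod 26:
  's' (18) + 18 = 10 → 'k'
  'a' (0) + 18 = 18 → 's'
  'u' (20) + 18 = 12 → 'm'
  'c' (2) + 18 = 20 → 'u'
  'e' (4) + 18 = 22 → 'w'
Result = "ksmuw"


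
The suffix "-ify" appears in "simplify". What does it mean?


Suffix: -ify
Example: simplify (simple + -ify, with a spelling change)
Meaning = to make


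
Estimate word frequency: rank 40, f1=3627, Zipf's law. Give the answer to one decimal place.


Zipf's law: f(r) = f(1) / r
f(1) = 3627
f(40) = 3627 / 40
= 90.7 occurrences


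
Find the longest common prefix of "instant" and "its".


Word 1: "instant"
Word 2: "its"
Comparing from start:
  Pos 0: 'i' == 'i'
  Pos 1: 'n' != 't' (stop)
LCP = "i" (length 1)


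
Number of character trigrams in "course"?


Word: "course" (length 6)
Number of 3-grams = length - 3 + 1 = 6 - 3 + 1
= 4


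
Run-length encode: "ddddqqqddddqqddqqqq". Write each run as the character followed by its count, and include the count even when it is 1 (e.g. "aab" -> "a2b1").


String: "ddddqqqddddqqddqqqq"
Scanning for consecutive runs:
  'd' x 4
  'q' x 3
  'd' x 4
  'q' x 2
  'd' x 2
  'q' x 4
RLE = "d4q3d4q2d2q4"


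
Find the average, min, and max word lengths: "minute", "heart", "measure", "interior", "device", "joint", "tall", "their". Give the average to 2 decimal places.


Lengths: "minute"=6, "heart"=5, "measure"=7, "interior"=8, "device"=6, "joint"=5, "tall"=4, "their"=5
Sum = 46, Count = 8
Average = 46/8 = 5.75
= avg=5.75, min=4, max=8


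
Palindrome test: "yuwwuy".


Word: "yuwwuy"
Reversed: "yuwwuy"
Forward == Backward? yuwwuy == yuwwuy
Palindrome = Yes


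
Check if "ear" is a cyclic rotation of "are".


Word: "are", Candidate: "ear"
Method: check if candidate is substring of word+word
"areare" contains "ear"? Yes
Is rotation = Yes


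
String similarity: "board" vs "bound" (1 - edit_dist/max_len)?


Word 1: "board" (length 5)
Word 2: "bound" (length 5)
One optimal edit sequence:
  1. keep 'b'
  2. keep 'o'
  3. substitute 'a' -> 'u'  (+1)
  4. substitute 'r' -> 'n'  (+1)
  5. keep 'd'
Edit distance = 2
Max length = max(5, 5) = 5
Similarity = 1 - 2/5
= 0.6000


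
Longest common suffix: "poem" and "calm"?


Word 1: "poem"
Word 2: "calm"
Comparing from end:
  Pos -1: 'm' == 'm'
  Pos -2: 'e' != 'l' (stop)
LCS = "m" (length 1)


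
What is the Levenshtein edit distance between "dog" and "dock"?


Word 1: "dog" (length 3)
Word 2: "dock" (length 4)
One optimal edit sequence (insert/delete/substitute each cost 1):
  1. keep 'd'
  2. keep 'o'
  3. insert 'c'  (+1)
  4. substitute 'g' -> 'k'  (+1)
Total edit operations: 2
Edit distance = 2


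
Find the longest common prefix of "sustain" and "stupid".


Word 1: "sustain"
Word 2: "stupid"
Comparing from start:
  Pos 0: 's' == 's'
  Pos 1: 'u' != 't' (stop)
LCP = "s" (length 1)


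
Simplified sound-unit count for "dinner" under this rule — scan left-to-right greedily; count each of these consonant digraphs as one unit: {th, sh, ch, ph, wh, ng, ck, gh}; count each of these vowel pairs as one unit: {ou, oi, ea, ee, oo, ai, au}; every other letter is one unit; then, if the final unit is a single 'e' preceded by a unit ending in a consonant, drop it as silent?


Word: "dinner" (6 letters)
Left-to-right scan:
  [1] 'd' (letter)
  [2] 'i' (letter)
  [3] 'n' (letter)
  [4] 'n' (letter)
  [5] 'e' (letter)
  [6] 'r' (letter)
Units from scan: 6
Sound units = 6 units


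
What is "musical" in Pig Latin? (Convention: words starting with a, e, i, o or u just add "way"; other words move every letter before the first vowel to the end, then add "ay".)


Word: "musical"
Starts with consonant(s) → move to end, add 'ay'
Consonant cluster: "m"
Pig Latin = "usicalmay"


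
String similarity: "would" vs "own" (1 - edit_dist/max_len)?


Word 1: "would" (length 5)
Word 2: "own" (length 3)
One optimal edit sequence:
  1. delete 'w'  (+1)
  2. keep 'o'
  3. delete 'u'  (+1)
  4. substitute 'l' -> 'w'  (+1)
  5. substitute 'd' -> 'n'  (+1)
Edit distance = 4
Max length = max(5, 3) = 5
Similarity = 1 - 4/5
= 0.2000


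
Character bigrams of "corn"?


Word: "corn" (length 4)
Number of bigrams = 4 - 2 + 1 = 3
  Position 0: "co"
  Position 1: "or"
  Position 2: "rn"
Bigrams = "co", "or", "rn"


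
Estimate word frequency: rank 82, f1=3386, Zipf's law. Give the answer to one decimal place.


Zipf's law: f(r) = f(1) / r
f(1) = 3386
f(82) = 3386 / 82
= 41.3 occurrences


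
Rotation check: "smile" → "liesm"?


Word: "smile", Candidate: "liesm"
Method: check if candidate is substring of word+word
"smilesmile" contains "liesm"? No
Is rotation = No


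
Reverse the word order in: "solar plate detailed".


Original: "solar plate detailed"
Words (1..n): solar | plate | detailed
Reversed (n..1): detailed | plate | solar
Result = "detailed plate solar"


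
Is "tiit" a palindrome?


Word: "tiit"
Reversed: "tiit"
Forward == Backward? tiit == tiit
Palindrome = Yes


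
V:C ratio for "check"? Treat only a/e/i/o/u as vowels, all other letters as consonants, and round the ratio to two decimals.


Word: "check"
Vowels (a,e,i,o,u): 1
Consonants: 4
Ratio = 1/4
= 0.25


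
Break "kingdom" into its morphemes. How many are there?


Word: "kingdom"
Morphemes: king / -dom
Each morpheme carries meaning
= 2 morphemes


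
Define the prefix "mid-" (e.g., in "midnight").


Prefix: mid-
Example: midnight = mid- + night
Meaning = middle


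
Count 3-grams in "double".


Word: "double" (length 6)
Number of 3-grams = length - 3 + 1 = 6 - 3 + 1
= 4


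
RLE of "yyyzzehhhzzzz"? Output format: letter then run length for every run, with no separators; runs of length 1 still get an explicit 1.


String: "yyyzzehhhzzzz"
Scanning for consecutive runs:
  'y' x 3
  'z' x 2
  'e' x 1
  'h' x 3
  'z' x 4
RLE = "y3z2e1h3z4"


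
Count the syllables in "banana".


Word: "banana"
Syllable breakdown: ba-na-na
Counting: 3 parts
= 3 syllables


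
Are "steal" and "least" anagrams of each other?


Word 1: "steal" → sorted: aelst
Word 2: "least" → sorted: aelst
Same letters? aelst == aelst
Anagram = Yes
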